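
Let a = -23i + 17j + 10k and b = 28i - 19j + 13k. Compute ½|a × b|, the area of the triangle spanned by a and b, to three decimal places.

i: 17·13 - 10·(-19) = 221 - (-190) = 411
j: 10·28 - (-23)·13 = 280 - (-299) = 579
k: (-23)·(-19) - 17·28 = 437 - 476 = -39
a × b = (411, 579, -39)
|a × b| = √(411² + 579² + (-39)²) = √505683 ≈ 711.1139
area = ½ · 711.1139 ≈ 355.557

355.557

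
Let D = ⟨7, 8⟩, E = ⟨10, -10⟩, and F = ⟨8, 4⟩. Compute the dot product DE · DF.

DE = E − D = (3, -18)
DF = F − D = (1, -4)
DE · DF = 3·1 + (-18)·(-4) = 3 + 72 = 75

75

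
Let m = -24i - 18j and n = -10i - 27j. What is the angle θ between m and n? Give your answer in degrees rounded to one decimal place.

m · n = (-24)·(-10) + (-18)·(-27) = 240 + 486 = 726
|m|² = 576 + 324 = 900,  |m| = √900 ≈ 30.000000
|n|² = 100 + 729 = 829,  |n| = √829 ≈ 28.792360
cos θ = 726 / (30.000000 · 28.792360) ≈ 0.84050
θ = arccos(0.84050) ≈ 32.8°

32.8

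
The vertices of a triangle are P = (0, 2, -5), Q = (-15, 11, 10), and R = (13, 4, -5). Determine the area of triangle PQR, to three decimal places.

123.018

PQ = (-15, 9, 15),  PR = (13, 2, 0)
i: 9·0 - 15·2 = 0 - 30 = -30
j: 15·13 - (-15)·0 = 195 - 0 = 195
k: (-15)·2 - 9·13 = -30 - 117 = -147
PQ × PR = (-30, 195, -147)
|PQ × PR| = √60534 ≈ 246.0366
area = ½ · 246.0366 ≈ 123.018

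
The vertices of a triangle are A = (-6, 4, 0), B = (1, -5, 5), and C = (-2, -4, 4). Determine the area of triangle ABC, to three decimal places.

10.954

AB = (7, -9, 5),  AC = (4, -8, 4)
i: (-9)·4 - 5·(-8) = -36 - (-40) = 4
j: 5·4 - 7·4 = 20 - 28 = -8
k: 7·(-8) - (-9)·4 = -56 - (-36) = -20
AB × AC = (4, -8, -20)
|AB × AC| = √480 ≈ 21.9089
area = ½ · 21.9089 ≈ 10.954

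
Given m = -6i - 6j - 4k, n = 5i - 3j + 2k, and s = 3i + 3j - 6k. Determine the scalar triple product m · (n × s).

-384

n × s:
i: (-3)·(-6) - 2·3 = 18 - 6 = 12
j: 2·3 - 5·(-6) = 6 - (-30) = 36
k: 5·3 - (-3)·3 = 15 - (-9) = 24
n × s = (12, 36, 24)
m · (n × s) = (-6)·12 + (-6)·36 + (-4)·24 = -72 - 216 - 96 = -384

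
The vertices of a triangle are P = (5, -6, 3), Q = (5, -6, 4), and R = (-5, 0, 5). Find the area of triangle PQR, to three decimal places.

5.831

PQ = (0, 0, 1),  PR = (-10, 6, 2)
i: 0·2 - 1·6 = 0 - 6 = -6
j: 1·(-10) - 0·2 = -10 - 0 = -10
k: 0·6 - 0·(-10) = 0 - 0 = 0
PQ × PR = (-6, -10, 0)
|PQ × PR| = √136 ≈ 11.6619
area = ½ · 11.6619 ≈ 5.831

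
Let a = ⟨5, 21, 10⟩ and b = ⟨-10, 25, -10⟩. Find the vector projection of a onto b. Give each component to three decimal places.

(-4.545, 11.364, -4.545)

a · b = 5·(-10) + 21·25 + 10·(-10) = -50 + 525 - 100 = 375
|b|² = 100 + 625 + 100 = 825
proj_b a = (375/825) · (-10, 25, -10) ≈ (-4.545, 11.364, -4.545)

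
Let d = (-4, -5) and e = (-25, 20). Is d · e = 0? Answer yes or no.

d · e = (-4)·(-25) + (-5)·20 = 100 - 100 = 0
Zero, so the vectors are orthogonal.

yes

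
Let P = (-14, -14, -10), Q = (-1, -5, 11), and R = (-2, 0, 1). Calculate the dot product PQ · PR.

513

PQ = Q − P = (13, 9, 21)
PR = R − P = (12, 14, 11)
PQ · PR = 13·12 + 9·14 + 21·11 = 156 + 126 + 231 = 513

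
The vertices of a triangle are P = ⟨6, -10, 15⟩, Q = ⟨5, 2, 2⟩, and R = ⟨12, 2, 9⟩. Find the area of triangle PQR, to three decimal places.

72.746

PQ = (-1, 12, -13),  PR = (6, 12, -6)
i: 12·(-6) - (-13)·12 = -72 - (-156) = 84
j: (-13)·6 - (-1)·(-6) = -78 - 6 = -84
k: (-1)·12 - 12·6 = -12 - 72 = -84
PQ × PR = (84, -84, -84)
|PQ × PR| = √21168 ≈ 145.4923
area = ½ · 145.4923 ≈ 72.746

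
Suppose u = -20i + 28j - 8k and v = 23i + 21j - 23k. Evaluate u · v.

312

u · v = (-20)·23 + 28·21 + (-8)·(-23) = -460 + 588 + 184 = 312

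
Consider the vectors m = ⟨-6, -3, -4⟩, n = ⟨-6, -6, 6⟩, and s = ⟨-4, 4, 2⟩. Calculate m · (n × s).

n × s:
i: (-6)·2 - 6·4 = -12 - 24 = -36
j: 6·(-4) - (-6)·2 = -24 - (-12) = -12
k: (-6)·4 - (-6)·(-4) = -24 - 24 = -48
n × s = (-36, -12, -48)
m · (n × s) = (-6)·(-36) + (-3)·(-12) + (-4)·(-48) = 216 + 36 + 192 = 444

444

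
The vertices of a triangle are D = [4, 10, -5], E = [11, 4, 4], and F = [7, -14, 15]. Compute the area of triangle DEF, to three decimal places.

105.457

DE = (7, -6, 9),  DF = (3, -24, 20)
i: (-6)·20 - 9·(-24) = -120 - (-216) = 96
j: 9·3 - 7·20 = 27 - 140 = -113
k: 7·(-24) - (-6)·3 = -168 - (-18) = -150
DE × DF = (96, -113, -150)
|DE × DF| = √44485 ≈ 210.9147
area = ½ · 210.9147 ≈ 105.457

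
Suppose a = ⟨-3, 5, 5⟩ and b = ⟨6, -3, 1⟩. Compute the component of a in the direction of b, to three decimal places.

-4.128

a · b = (-3)·6 + 5·(-3) + 5·1 = -18 - 15 + 5 = -28
|b| = √(36 + 9 + 1) = √46 ≈ 6.7823
comp_b a = -28 / √46 ≈ -4.128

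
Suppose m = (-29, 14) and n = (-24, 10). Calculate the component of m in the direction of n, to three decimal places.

m · n = (-29)·(-24) + 14·10 = 696 + 140 = 836
|n| = √(576 + 100) = √676 ≈ 26.0000
comp_n m = 836 / √676 ≈ 32.154

32.154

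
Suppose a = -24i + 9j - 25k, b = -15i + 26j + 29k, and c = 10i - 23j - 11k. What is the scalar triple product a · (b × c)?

-10144

b × c:
i: 26·(-11) - 29·(-23) = -286 - (-667) = 381
j: 29·10 - (-15)·(-11) = 290 - 165 = 125
k: (-15)·(-23) - 26·10 = 345 - 260 = 85
b × c = (381, 125, 85)
a · (b × c) = (-24)·381 + 9·125 + (-25)·85 = -9144 + 1125 - 2125 = -10144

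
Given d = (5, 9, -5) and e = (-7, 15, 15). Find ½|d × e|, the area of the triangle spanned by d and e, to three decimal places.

127.224

i: 9·15 - (-5)·15 = 135 - (-75) = 210
j: (-5)·(-7) - 5·15 = 35 - 75 = -40
k: 5·15 - 9·(-7) = 75 - (-63) = 138
d × e = (210, -40, 138)
|d × e| = √(210² + (-40)² + 138²) = √64744 ≈ 254.4484
area = ½ · 254.4484 ≈ 127.224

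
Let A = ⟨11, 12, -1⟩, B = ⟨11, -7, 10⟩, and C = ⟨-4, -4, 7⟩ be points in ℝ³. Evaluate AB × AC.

(24, -165, -285)

AB = (0, -19, 11)
AC = (-15, -16, 8)
i: (-19)·8 - 11·(-16) = -152 - (-176) = 24
j: 11·(-15) - 0·8 = -165 - 0 = -165
k: 0·(-16) - (-19)·(-15) = 0 - 285 = -285
AB × AC = (24, -165, -285)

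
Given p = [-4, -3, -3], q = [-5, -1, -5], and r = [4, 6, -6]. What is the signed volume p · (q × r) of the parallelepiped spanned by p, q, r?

84

q × r:
i: (-1)·(-6) - (-5)·6 = 6 - (-30) = 36
j: (-5)·4 - (-5)·(-6) = -20 - 30 = -50
k: (-5)·6 - (-1)·4 = -30 - (-4) = -26
q × r = (36, -50, -26)
p · (q × r) = (-4)·36 + (-3)·(-50) + (-3)·(-26) = -144 + 150 + 78 = 84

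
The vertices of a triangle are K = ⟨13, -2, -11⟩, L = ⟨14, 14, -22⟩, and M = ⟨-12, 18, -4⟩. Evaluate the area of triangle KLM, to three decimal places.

299.353

KL = (1, 16, -11),  KM = (-25, 20, 7)
i: 16·7 - (-11)·20 = 112 - (-220) = 332
j: (-11)·(-25) - 1·7 = 275 - 7 = 268
k: 1·20 - 16·(-25) = 20 - (-400) = 420
KL × KM = (332, 268, 420)
|KL × KM| = √358448 ≈ 598.7053
area = ½ · 598.7053 ≈ 299.353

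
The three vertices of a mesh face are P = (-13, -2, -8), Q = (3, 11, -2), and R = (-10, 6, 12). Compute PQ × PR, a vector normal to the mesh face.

(212, -302, 89)

PQ = (16, 13, 6)
PR = (3, 8, 20)
i: 13·20 - 6·8 = 260 - 48 = 212
j: 6·3 - 16·20 = 18 - 320 = -302
k: 16·8 - 13·3 = 128 - 39 = 89
PQ × PR = (212, -302, 89)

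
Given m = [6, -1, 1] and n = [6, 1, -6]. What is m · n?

29

m · n = 6·6 + (-1)·1 + 1·(-6) = 36 - 1 - 6 = 29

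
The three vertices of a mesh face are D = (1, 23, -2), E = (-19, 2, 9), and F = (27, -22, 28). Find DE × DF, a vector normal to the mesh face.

(-135, 886, 1446)

DE = (-20, -21, 11)
DF = (26, -45, 30)
i: (-21)·30 - 11·(-45) = -630 - (-495) = -135
j: 11·26 - (-20)·30 = 286 - (-600) = 886
k: (-20)·(-45) - (-21)·26 = 900 - (-546) = 1446
DE × DF = (-135, 886, 1446)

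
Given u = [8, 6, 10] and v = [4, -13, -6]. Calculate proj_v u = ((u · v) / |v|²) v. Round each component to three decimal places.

(-1.919, 6.235, 2.878)

u · v = 8·4 + 6·(-13) + 10·(-6) = 32 - 78 - 60 = -106
|v|² = 16 + 169 + 36 = 221
proj_v u = (-106/221) · (4, -13, -6) ≈ (-1.919, 6.235, 2.878)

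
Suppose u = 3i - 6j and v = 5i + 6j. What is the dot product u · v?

u · v = 3·5 + (-6)·6 = 15 - 36 = -21

-21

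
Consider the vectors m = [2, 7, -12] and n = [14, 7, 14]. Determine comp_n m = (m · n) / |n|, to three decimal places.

m · n = 2·14 + 7·7 + (-12)·14 = 28 + 49 - 168 = -91
|n| = √(196 + 49 + 196) = √441 ≈ 21.0000
comp_n m = -91 / √441 ≈ -4.333

-4.333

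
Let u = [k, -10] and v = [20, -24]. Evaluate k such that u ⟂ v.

-12

u · v = k·20 + (-10)·(-24) = 240 + 20k
Set equal to 0: 20k = -240, so k = -12.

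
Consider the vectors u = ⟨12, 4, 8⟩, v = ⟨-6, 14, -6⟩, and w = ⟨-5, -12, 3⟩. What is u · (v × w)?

968

v × w:
i: 14·3 - (-6)·(-12) = 42 - 72 = -30
j: (-6)·(-5) - (-6)·3 = 30 - (-18) = 48
k: (-6)·(-12) - 14·(-5) = 72 - (-70) = 142
v × w = (-30, 48, 142)
u · (v × w) = 12·(-30) + 4·48 + 8·142 = -360 + 192 + 1136 = 968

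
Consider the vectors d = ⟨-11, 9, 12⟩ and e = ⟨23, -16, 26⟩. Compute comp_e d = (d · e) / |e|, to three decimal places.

d · e = (-11)·23 + 9·(-16) + 12·26 = -253 - 144 + 312 = -85
|e| = √(529 + 256 + 676) = √1461 ≈ 38.2230
comp_e d = -85 / √1461 ≈ -2.224

-2.224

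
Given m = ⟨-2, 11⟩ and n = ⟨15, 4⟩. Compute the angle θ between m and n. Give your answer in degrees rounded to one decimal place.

85.4

m · n = (-2)·15 + 11·4 = -30 + 44 = 14
|m|² = 4 + 121 = 125,  |m| = √125 ≈ 11.180340
|n|² = 225 + 16 = 241,  |n| = √241 ≈ 15.524175
cos θ = 14 / (11.180340 · 15.524175) ≈ 0.08066
θ = arccos(0.08066) ≈ 85.4°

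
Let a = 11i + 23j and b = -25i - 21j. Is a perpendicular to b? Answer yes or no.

a · b = 11·(-25) + 23·(-21) = -275 - 483 = -758
Nonzero, so the vectors are not orthogonal.

no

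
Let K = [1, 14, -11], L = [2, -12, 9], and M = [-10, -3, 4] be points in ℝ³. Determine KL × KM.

KL = (1, -26, 20)
KM = (-11, -17, 15)
i: (-26)·15 - 20·(-17) = -390 - (-340) = -50
j: 20·(-11) - 1·15 = -220 - 15 = -235
k: 1·(-17) - (-26)·(-11) = -17 - 286 = -303
KL × KM = (-50, -235, -303)

(-50, -235, -303)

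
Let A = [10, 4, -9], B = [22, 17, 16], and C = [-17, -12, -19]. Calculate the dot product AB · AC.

AB = B − A = (12, 13, 25)
AC = C − A = (-27, -16, -10)
AB · AC = 12·(-27) + 13·(-16) + 25·(-10) = -324 - 208 - 250 = -782

-782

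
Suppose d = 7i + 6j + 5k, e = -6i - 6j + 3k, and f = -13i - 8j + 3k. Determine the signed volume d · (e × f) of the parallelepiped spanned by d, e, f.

e × f:
i: (-6)·3 - 3·(-8) = -18 - (-24) = 6
j: 3·(-13) - (-6)·3 = -39 - (-18) = -21
k: (-6)·(-8) - (-6)·(-13) = 48 - 78 = -30
e × f = (6, -21, -30)
d · (e × f) = 7·6 + 6·(-21) + 5·(-30) = 42 - 126 - 150 = -234

-234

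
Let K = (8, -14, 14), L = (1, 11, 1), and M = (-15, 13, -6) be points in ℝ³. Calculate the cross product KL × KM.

KL = (-7, 25, -13)
KM = (-23, 27, -20)
i: 25·(-20) - (-13)·27 = -500 - (-351) = -149
j: (-13)·(-23) - (-7)·(-20) = 299 - 140 = 159
k: (-7)·27 - 25·(-23) = -189 - (-575) = 386
KL × KM = (-149, 159, 386)

(-149, 159, 386)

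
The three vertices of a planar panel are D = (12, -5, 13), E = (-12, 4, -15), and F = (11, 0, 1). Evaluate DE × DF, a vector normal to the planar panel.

DE = (-24, 9, -28)
DF = (-1, 5, -12)
i: 9·(-12) - (-28)·5 = -108 - (-140) = 32
j: (-28)·(-1) - (-24)·(-12) = 28 - 288 = -260
k: (-24)·5 - 9·(-1) = -120 - (-9) = -111
DE × DF = (32, -260, -111)

(32, -260, -111)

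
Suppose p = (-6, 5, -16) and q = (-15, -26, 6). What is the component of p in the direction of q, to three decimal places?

-4.443

p · q = (-6)·(-15) + 5·(-26) + (-16)·6 = 90 - 130 - 96 = -136
|q| = √(225 + 676 + 36) = √937 ≈ 30.6105
comp_q p = -136 / √937 ≈ -4.443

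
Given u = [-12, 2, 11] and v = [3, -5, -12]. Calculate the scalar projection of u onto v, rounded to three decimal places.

-13.342

u · v = (-12)·3 + 2·(-5) + 11·(-12) = -36 - 10 - 132 = -178
|v| = √(9 + 25 + 144) = √178 ≈ 13.3417
comp_v u = -178 / √178 ≈ -13.342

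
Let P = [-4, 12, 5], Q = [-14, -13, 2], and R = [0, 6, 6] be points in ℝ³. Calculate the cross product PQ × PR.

PQ = (-10, -25, -3)
PR = (4, -6, 1)
i: (-25)·1 - (-3)·(-6) = -25 - 18 = -43
j: (-3)·4 - (-10)·1 = -12 - (-10) = -2
k: (-10)·(-6) - (-25)·4 = 60 - (-100) = 160
PQ × PR = (-43, -2, 160)

(-43, -2, 160)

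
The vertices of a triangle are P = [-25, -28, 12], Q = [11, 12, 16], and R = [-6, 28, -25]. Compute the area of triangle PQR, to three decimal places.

PQ = (36, 40, 4),  PR = (19, 56, -37)
i: 40·(-37) - 4·56 = -1480 - 224 = -1704
j: 4·19 - 36·(-37) = 76 - (-1332) = 1408
k: 36·56 - 40·19 = 2016 - 760 = 1256
PQ × PR = (-1704, 1408, 1256)
|PQ × PR| = √6463616 ≈ 2542.3643
area = ½ · 2542.3643 ≈ 1271.182

1271.182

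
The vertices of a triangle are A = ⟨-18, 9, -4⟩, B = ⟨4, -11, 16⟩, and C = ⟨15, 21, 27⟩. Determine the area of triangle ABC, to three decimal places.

AB = (22, -20, 20),  AC = (33, 12, 31)
i: (-20)·31 - 20·12 = -620 - 240 = -860
j: 20·33 - 22·31 = 660 - 682 = -22
k: 22·12 - (-20)·33 = 264 - (-660) = 924
AB × AC = (-860, -22, 924)
|AB × AC| = √1593860 ≈ 1262.4817
area = ½ · 1262.4817 ≈ 631.241

631.241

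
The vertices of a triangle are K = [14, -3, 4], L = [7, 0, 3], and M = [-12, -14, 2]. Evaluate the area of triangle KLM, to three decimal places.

KL = (-7, 3, -1),  KM = (-26, -11, -2)
i: 3·(-2) - (-1)·(-11) = -6 - 11 = -17
j: (-1)·(-26) - (-7)·(-2) = 26 - 14 = 12
k: (-7)·(-11) - 3·(-26) = 77 - (-78) = 155
KL × KM = (-17, 12, 155)
|KL × KM| = √24458 ≈ 156.3905
area = ½ · 156.3905 ≈ 78.195

78.195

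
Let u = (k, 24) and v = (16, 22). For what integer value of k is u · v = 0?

-33

u · v = k·16 + 24·22 = 528 + 16k
Set equal to 0: 16k = -528, so k = -33.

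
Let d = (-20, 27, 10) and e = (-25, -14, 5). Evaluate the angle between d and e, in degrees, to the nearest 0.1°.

80.3

d · e = (-20)·(-25) + 27·(-14) + 10·5 = 500 - 378 + 50 = 172
|d|² = 400 + 729 + 100 = 1229,  |d| = √1229 ≈ 35.057096
|e|² = 625 + 196 + 25 = 846,  |e| = √846 ≈ 29.086079
cos θ = 172 / (35.057096 · 29.086079) ≈ 0.16868
θ = arccos(0.16868) ≈ 80.3°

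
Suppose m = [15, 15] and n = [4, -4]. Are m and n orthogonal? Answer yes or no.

yes

m · n = 15·4 + 15·(-4) = 60 - 60 = 0
Zero, so the vectors are orthogonal.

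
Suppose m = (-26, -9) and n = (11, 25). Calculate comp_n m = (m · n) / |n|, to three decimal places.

m · n = (-26)·11 + (-9)·25 = -286 - 225 = -511
|n| = √(121 + 625) = √746 ≈ 27.3130
comp_n m = -511 / √746 ≈ -18.709

-18.709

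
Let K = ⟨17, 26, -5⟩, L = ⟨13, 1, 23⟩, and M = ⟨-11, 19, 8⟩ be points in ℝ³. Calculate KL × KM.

KL = (-4, -25, 28)
KM = (-28, -7, 13)
i: (-25)·13 - 28·(-7) = -325 - (-196) = -129
j: 28·(-28) - (-4)·13 = -784 - (-52) = -732
k: (-4)·(-7) - (-25)·(-28) = 28 - 700 = -672
KL × KM = (-129, -732, -672)

(-129, -732, -672)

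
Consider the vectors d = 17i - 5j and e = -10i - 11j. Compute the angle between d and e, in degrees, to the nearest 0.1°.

d · e = 17·(-10) + (-5)·(-11) = -170 + 55 = -115
|d|² = 289 + 25 = 314,  |d| = √314 ≈ 17.720045
|e|² = 100 + 121 = 221,  |e| = √221 ≈ 14.866069
cos θ = -115 / (17.720045 · 14.866069) ≈ -0.43655
θ = arccos(-0.43655) ≈ 115.9°

115.9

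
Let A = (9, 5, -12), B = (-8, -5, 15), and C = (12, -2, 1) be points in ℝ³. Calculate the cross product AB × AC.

AB = (-17, -10, 27)
AC = (3, -7, 13)
i: (-10)·13 - 27·(-7) = -130 - (-189) = 59
j: 27·3 - (-17)·13 = 81 - (-221) = 302
k: (-17)·(-7) - (-10)·3 = 119 - (-30) = 149
AB × AC = (59, 302, 149)

(59, 302, 149)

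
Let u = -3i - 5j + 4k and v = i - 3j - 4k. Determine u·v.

u · v = (-3)·1 + (-5)·(-3) + 4·(-4) = -3 + 15 - 16 = -4

-4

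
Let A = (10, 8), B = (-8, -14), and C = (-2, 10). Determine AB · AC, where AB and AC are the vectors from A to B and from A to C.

AB = B − A = (-18, -22)
AC = C − A = (-12, 2)
AB · AC = (-18)·(-12) + (-22)·2 = 216 - 44 = 172

172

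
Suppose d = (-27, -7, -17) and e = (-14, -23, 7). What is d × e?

i: (-7)·7 - (-17)·(-23) = -49 - 391 = -440
j: (-17)·(-14) - (-27)·7 = 238 - (-189) = 427
k: (-27)·(-23) - (-7)·(-14) = 621 - 98 = 523
d × e = (-440, 427, 523)

(-440, 427, 523)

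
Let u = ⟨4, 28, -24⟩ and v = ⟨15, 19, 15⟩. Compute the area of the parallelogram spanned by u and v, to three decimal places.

1030.588

i: 28·15 - (-24)·19 = 420 - (-456) = 876
j: (-24)·15 - 4·15 = -360 - 60 = -420
k: 4·19 - 28·15 = 76 - 420 = -344
u × v = (876, -420, -344)
|u × v| = √(876² + (-420)² + (-344)²) = √1062112 ≈ 1030.5882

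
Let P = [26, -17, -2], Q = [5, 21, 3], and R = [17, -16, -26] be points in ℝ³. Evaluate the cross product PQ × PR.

(-917, -549, 321)

PQ = (-21, 38, 5)
PR = (-9, 1, -24)
i: 38·(-24) - 5·1 = -912 - 5 = -917
j: 5·(-9) - (-21)·(-24) = -45 - 504 = -549
k: (-21)·1 - 38·(-9) = -21 - (-342) = 321
PQ × PR = (-917, -549, 321)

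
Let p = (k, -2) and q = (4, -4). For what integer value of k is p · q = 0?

-2

p · q = k·4 + (-2)·(-4) = 8 + 4k
Set equal to 0: 4k = -8, so k = -2.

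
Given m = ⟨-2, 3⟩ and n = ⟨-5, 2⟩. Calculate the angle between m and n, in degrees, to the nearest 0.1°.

m · n = (-2)·(-5) + 3·2 = 10 + 6 = 16
|m|² = 4 + 9 = 13,  |m| = √13 ≈ 3.605551
|n|² = 25 + 4 = 29,  |n| = √29 ≈ 5.385165
cos θ = 16 / (3.605551 · 5.385165) ≈ 0.82404
θ = arccos(0.82404) ≈ 34.5°

34.5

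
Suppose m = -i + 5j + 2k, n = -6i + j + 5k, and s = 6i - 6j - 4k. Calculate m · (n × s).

64

n × s:
i: 1·(-4) - 5·(-6) = -4 - (-30) = 26
j: 5·6 - (-6)·(-4) = 30 - 24 = 6
k: (-6)·(-6) - 1·6 = 36 - 6 = 30
n × s = (26, 6, 30)
m · (n × s) = (-1)·26 + 5·6 + 2·30 = -26 + 30 + 60 = 64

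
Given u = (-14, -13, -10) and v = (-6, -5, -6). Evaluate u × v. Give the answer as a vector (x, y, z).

(28, -24, -8)

i: (-13)·(-6) - (-10)·(-5) = 78 - 50 = 28
j: (-10)·(-6) - (-14)·(-6) = 60 - 84 = -24
k: (-14)·(-5) - (-13)·(-6) = 70 - 78 = -8
u × v = (28, -24, -8)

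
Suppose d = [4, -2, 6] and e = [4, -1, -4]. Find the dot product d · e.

d · e = 4·4 + (-2)·(-1) + 6·(-4) = 16 + 2 - 24 = -6

-6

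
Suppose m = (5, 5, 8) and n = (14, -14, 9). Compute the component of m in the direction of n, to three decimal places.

3.311

m · n = 5·14 + 5·(-14) + 8·9 = 70 - 70 + 72 = 72
|n| = √(196 + 196 + 81) = √473 ≈ 21.7486
comp_n m = 72 / √473 ≈ 3.311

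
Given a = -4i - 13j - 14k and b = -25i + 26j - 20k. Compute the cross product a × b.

(624, 270, -429)

i: (-13)·(-20) - (-14)·26 = 260 - (-364) = 624
j: (-14)·(-25) - (-4)·(-20) = 350 - 80 = 270
k: (-4)·26 - (-13)·(-25) = -104 - 325 = -429
a × b = (624, 270, -429)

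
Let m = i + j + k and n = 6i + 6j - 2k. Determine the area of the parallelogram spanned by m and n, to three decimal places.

11.314

i: 1·(-2) - 1·6 = -2 - 6 = -8
j: 1·6 - 1·(-2) = 6 - (-2) = 8
k: 1·6 - 1·6 = 6 - 6 = 0
m × n = (-8, 8, 0)
|m × n| = √((-8)² + 8² + 0²) = √128 ≈ 11.3137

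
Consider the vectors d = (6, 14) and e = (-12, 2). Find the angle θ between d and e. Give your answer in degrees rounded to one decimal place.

103.7

d · e = 6·(-12) + 14·2 = -72 + 28 = -44
|d|² = 36 + 196 = 232,  |d| = √232 ≈ 15.231546
|e|² = 144 + 4 = 148,  |e| = √148 ≈ 12.165525
cos θ = -44 / (15.231546 · 12.165525) ≈ -0.23745
θ = arccos(-0.23745) ≈ 103.7°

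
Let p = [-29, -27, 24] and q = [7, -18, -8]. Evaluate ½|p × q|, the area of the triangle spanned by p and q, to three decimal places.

i: (-27)·(-8) - 24·(-18) = 216 - (-432) = 648
j: 24·7 - (-29)·(-8) = 168 - 232 = -64
k: (-29)·(-18) - (-27)·7 = 522 - (-189) = 711
p × q = (648, -64, 711)
|p × q| = √(648² + (-64)² + 711²) = √929521 ≈ 964.1167
area = ½ · 964.1167 ≈ 482.058

482.058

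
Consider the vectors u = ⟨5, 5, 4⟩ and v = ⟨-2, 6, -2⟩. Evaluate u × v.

(-34, 2, 40)

i: 5·(-2) - 4·6 = -10 - 24 = -34
j: 4·(-2) - 5·(-2) = -8 - (-10) = 2
k: 5·6 - 5·(-2) = 30 - (-10) = 40
u × v = (-34, 2, 40)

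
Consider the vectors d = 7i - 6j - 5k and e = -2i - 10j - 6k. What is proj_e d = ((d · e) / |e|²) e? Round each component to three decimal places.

d · e = 7·(-2) + (-6)·(-10) + (-5)·(-6) = -14 + 60 + 30 = 76
|e|² = 4 + 100 + 36 = 140
proj_e d = (76/140) · (-2, -10, -6) ≈ (-1.086, -5.429, -3.257)

(-1.086, -5.429, -3.257)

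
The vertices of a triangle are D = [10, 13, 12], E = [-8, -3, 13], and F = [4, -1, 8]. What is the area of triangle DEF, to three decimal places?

95.530

DE = (-18, -16, 1),  DF = (-6, -14, -4)
i: (-16)·(-4) - 1·(-14) = 64 - (-14) = 78
j: 1·(-6) - (-18)·(-4) = -6 - 72 = -78
k: (-18)·(-14) - (-16)·(-6) = 252 - 96 = 156
DE × DF = (78, -78, 156)
|DE × DF| = √36504 ≈ 191.0602
area = ½ · 191.0602 ≈ 95.530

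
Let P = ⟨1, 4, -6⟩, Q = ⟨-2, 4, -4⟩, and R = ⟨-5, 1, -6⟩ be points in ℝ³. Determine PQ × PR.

PQ = (-3, 0, 2)
PR = (-6, -3, 0)
i: 0·0 - 2·(-3) = 0 - (-6) = 6
j: 2·(-6) - (-3)·0 = -12 - 0 = -12
k: (-3)·(-3) - 0·(-6) = 9 - 0 = 9
PQ × PR = (6, -12, 9)

(6, -12, 9)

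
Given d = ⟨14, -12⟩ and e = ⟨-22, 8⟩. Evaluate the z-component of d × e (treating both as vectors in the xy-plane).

14·8 - (-12)·(-22) = 112 - 264 = -152

-152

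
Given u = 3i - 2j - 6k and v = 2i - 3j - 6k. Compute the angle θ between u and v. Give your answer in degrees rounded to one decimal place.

u · v = 3·2 + (-2)·(-3) + (-6)·(-6) = 6 + 6 + 36 = 48
|u|² = 9 + 4 + 36 = 49,  |u| = √49 ≈ 7.000000
|v|² = 4 + 9 + 36 = 49,  |v| = √49 ≈ 7.000000
cos θ = 48 / (7.000000 · 7.000000) ≈ 0.97959
θ = arccos(0.97959) ≈ 11.6°

11.6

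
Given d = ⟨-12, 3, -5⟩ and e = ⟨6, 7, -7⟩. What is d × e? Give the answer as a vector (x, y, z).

i: 3·(-7) - (-5)·7 = -21 - (-35) = 14
j: (-5)·6 - (-12)·(-7) = -30 - 84 = -114
k: (-12)·7 - 3·6 = -84 - 18 = -102
d × e = (14, -114, -102)

(14, -114, -102)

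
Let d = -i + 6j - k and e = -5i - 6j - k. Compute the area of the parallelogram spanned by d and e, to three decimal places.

38.158

i: 6·(-1) - (-1)·(-6) = -6 - 6 = -12
j: (-1)·(-5) - (-1)·(-1) = 5 - 1 = 4
k: (-1)·(-6) - 6·(-5) = 6 - (-30) = 36
d × e = (-12, 4, 36)
|d × e| = √((-12)² + 4² + 36²) = √1456 ≈ 38.1576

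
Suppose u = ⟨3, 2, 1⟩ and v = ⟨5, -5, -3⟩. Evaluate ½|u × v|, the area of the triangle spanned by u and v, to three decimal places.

14.335

i: 2·(-3) - 1·(-5) = -6 - (-5) = -1
j: 1·5 - 3·(-3) = 5 - (-9) = 14
k: 3·(-5) - 2·5 = -15 - 10 = -25
u × v = (-1, 14, -25)
|u × v| = √((-1)² + 14² + (-25)²) = √822 ≈ 28.6705
area = ½ · 28.6705 ≈ 14.335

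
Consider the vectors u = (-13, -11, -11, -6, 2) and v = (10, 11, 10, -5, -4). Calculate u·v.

-339

u · v = (-13)·10 + (-11)·11 + (-11)·10 + (-6)·(-5) + 2·(-4) = -130 - 121 - 110 + 30 - 8 = -339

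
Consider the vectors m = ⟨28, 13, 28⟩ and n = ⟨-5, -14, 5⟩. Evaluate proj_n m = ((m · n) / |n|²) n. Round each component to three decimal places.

(3.699, 10.358, -3.699)

m · n = 28·(-5) + 13·(-14) + 28·5 = -140 - 182 + 140 = -182
|n|² = 25 + 196 + 25 = 246
proj_n m = (-182/246) · (-5, -14, 5) ≈ (3.699, 10.358, -3.699)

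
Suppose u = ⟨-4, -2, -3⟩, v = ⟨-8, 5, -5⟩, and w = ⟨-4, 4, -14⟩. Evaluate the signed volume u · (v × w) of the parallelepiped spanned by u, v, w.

420

v × w:
i: 5·(-14) - (-5)·4 = -70 - (-20) = -50
j: (-5)·(-4) - (-8)·(-14) = 20 - 112 = -92
k: (-8)·4 - 5·(-4) = -32 - (-20) = -12
v × w = (-50, -92, -12)
u · (v × w) = (-4)·(-50) + (-2)·(-92) + (-3)·(-12) = 200 + 184 + 36 = 420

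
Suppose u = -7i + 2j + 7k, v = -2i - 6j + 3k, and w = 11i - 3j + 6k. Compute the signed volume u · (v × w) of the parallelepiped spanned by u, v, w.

783

v × w:
i: (-6)·6 - 3·(-3) = -36 - (-9) = -27
j: 3·11 - (-2)·6 = 33 - (-12) = 45
k: (-2)·(-3) - (-6)·11 = 6 - (-66) = 72
v × w = (-27, 45, 72)
u · (v × w) = (-7)·(-27) + 2·45 + 7·72 = 189 + 90 + 504 = 783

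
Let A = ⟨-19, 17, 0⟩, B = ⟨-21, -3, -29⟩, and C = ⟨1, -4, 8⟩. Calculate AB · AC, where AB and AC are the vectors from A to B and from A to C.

148

AB = B − A = (-2, -20, -29)
AC = C − A = (20, -21, 8)
AB · AC = (-2)·20 + (-20)·(-21) + (-29)·8 = -40 + 420 - 232 = 148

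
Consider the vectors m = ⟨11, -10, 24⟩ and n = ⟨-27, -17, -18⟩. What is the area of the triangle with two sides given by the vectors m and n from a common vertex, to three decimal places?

435.055

i: (-10)·(-18) - 24·(-17) = 180 - (-408) = 588
j: 24·(-27) - 11·(-18) = -648 - (-198) = -450
k: 11·(-17) - (-10)·(-27) = -187 - 270 = -457
m × n = (588, -450, -457)
|m × n| = √(588² + (-450)² + (-457)²) = √757093 ≈ 870.1109
area = ½ · 870.1109 ≈ 435.055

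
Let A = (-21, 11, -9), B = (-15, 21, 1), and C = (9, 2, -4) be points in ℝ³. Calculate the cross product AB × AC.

(140, 270, -354)

AB = (6, 10, 10)
AC = (30, -9, 5)
i: 10·5 - 10·(-9) = 50 - (-90) = 140
j: 10·30 - 6·5 = 300 - 30 = 270
k: 6·(-9) - 10·30 = -54 - 300 = -354
AB × AC = (140, 270, -354)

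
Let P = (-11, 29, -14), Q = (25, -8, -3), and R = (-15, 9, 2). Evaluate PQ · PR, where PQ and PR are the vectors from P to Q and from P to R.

PQ = Q − P = (36, -37, 11)
PR = R − P = (-4, -20, 16)
PQ · PR = 36·(-4) + (-37)·(-20) + 11·16 = -144 + 740 + 176 = 772

772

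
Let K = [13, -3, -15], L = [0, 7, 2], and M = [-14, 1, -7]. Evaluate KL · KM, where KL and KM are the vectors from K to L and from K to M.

527

KL = L − K = (-13, 10, 17)
KM = M − K = (-27, 4, 8)
KL · KM = (-13)·(-27) + 10·4 + 17·8 = 351 + 40 + 136 = 527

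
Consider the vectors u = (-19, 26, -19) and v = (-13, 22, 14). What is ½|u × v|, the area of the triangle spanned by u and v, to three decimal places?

469.333

i: 26·14 - (-19)·22 = 364 - (-418) = 782
j: (-19)·(-13) - (-19)·14 = 247 - (-266) = 513
k: (-19)·22 - 26·(-13) = -418 - (-338) = -80
u × v = (782, 513, -80)
|u × v| = √(782² + 513² + (-80)²) = √881093 ≈ 938.6655
area = ½ · 938.6655 ≈ 469.333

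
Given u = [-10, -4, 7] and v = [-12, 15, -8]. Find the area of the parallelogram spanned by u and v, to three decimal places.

i: (-4)·(-8) - 7·15 = 32 - 105 = -73
j: 7·(-12) - (-10)·(-8) = -84 - 80 = -164
k: (-10)·15 - (-4)·(-12) = -150 - 48 = -198
u × v = (-73, -164, -198)
|u × v| = √((-73)² + (-164)² + (-198)²) = √71429 ≈ 267.2620

267.262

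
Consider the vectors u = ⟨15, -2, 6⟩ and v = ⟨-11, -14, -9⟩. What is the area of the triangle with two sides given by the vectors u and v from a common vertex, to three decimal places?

131.329

i: (-2)·(-9) - 6·(-14) = 18 - (-84) = 102
j: 6·(-11) - 15·(-9) = -66 - (-135) = 69
k: 15·(-14) - (-2)·(-11) = -210 - 22 = -232
u × v = (102, 69, -232)
|u × v| = √(102² + 69² + (-232)²) = √68989 ≈ 262.6576
area = ½ · 262.6576 ≈ 131.329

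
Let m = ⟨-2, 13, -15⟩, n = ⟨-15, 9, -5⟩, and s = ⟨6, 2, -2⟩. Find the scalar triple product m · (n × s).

n × s:
i: 9·(-2) - (-5)·2 = -18 - (-10) = -8
j: (-5)·6 - (-15)·(-2) = -30 - 30 = -60
k: (-15)·2 - 9·6 = -30 - 54 = -84
n × s = (-8, -60, -84)
m · (n × s) = (-2)·(-8) + 13·(-60) + (-15)·(-84) = 16 - 780 + 1260 = 496

496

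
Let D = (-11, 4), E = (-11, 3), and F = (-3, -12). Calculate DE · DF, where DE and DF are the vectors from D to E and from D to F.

DE = E − D = (0, -1)
DF = F − D = (8, -16)
DE · DF = 0·8 + (-1)·(-16) = 0 + 16 = 16

16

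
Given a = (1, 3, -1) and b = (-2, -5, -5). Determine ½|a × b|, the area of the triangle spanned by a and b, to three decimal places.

10.607

i: 3·(-5) - (-1)·(-5) = -15 - 5 = -20
j: (-1)·(-2) - 1·(-5) = 2 - (-5) = 7
k: 1·(-5) - 3·(-2) = -5 - (-6) = 1
a × b = (-20, 7, 1)
|a × b| = √((-20)² + 7² + 1²) = √450 ≈ 21.2132
area = ½ · 21.2132 ≈ 10.607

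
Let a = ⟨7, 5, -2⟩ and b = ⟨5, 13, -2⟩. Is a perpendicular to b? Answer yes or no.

a · b = 7·5 + 5·13 + (-2)·(-2) = 35 + 65 + 4 = 104
Nonzero, so the vectors are not orthogonal.

no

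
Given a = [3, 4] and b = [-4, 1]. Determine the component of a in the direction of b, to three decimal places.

a · b = 3·(-4) + 4·1 = -12 + 4 = -8
|b| = √(16 + 1) = √17 ≈ 4.1231
comp_b a = -8 / √17 ≈ -1.940

-1.940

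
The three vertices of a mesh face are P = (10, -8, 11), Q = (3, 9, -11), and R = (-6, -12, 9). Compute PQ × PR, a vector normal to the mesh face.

PQ = (-7, 17, -22)
PR = (-16, -4, -2)
i: 17·(-2) - (-22)·(-4) = -34 - 88 = -122
j: (-22)·(-16) - (-7)·(-2) = 352 - 14 = 338
k: (-7)·(-4) - 17·(-16) = 28 - (-272) = 300
PQ × PR = (-122, 338, 300)

(-122, 338, 300)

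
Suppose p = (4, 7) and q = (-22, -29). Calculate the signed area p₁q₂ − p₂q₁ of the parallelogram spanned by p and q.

4·(-29) - 7·(-22) = -116 - (-154) = 38

38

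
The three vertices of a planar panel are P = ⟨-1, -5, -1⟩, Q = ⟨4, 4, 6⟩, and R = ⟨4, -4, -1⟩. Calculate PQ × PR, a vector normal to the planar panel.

(-7, 35, -40)

PQ = (5, 9, 7)
PR = (5, 1, 0)
i: 9·0 - 7·1 = 0 - 7 = -7
j: 7·5 - 5·0 = 35 - 0 = 35
k: 5·1 - 9·5 = 5 - 45 = -40
PQ × PR = (-7, 35, -40)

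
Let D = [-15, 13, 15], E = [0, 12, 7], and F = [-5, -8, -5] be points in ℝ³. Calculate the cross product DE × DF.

DE = (15, -1, -8)
DF = (10, -21, -20)
i: (-1)·(-20) - (-8)·(-21) = 20 - 168 = -148
j: (-8)·10 - 15·(-20) = -80 - (-300) = 220
k: 15·(-21) - (-1)·10 = -315 - (-10) = -305
DE × DF = (-148, 220, -305)

(-148, 220, -305)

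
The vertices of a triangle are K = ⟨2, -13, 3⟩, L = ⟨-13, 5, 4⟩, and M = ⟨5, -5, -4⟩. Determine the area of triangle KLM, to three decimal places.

121.074

KL = (-15, 18, 1),  KM = (3, 8, -7)
i: 18·(-7) - 1·8 = -126 - 8 = -134
j: 1·3 - (-15)·(-7) = 3 - 105 = -102
k: (-15)·8 - 18·3 = -120 - 54 = -174
KL × KM = (-134, -102, -174)
|KL × KM| = √58636 ≈ 242.1487
area = ½ · 242.1487 ≈ 121.074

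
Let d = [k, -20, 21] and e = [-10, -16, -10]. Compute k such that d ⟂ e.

d · e = k·(-10) + (-20)·(-16) + 21·(-10) = 110 - 10k
Set equal to 0: -10k = -110, so k = 11.

11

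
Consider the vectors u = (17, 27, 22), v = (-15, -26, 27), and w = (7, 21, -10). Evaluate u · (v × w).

-7092

v × w:
i: (-26)·(-10) - 27·21 = 260 - 567 = -307
j: 27·7 - (-15)·(-10) = 189 - 150 = 39
k: (-15)·21 - (-26)·7 = -315 - (-182) = -133
v × w = (-307, 39, -133)
u · (v × w) = 17·(-307) + 27·39 + 22·(-133) = -5219 + 1053 - 2926 = -7092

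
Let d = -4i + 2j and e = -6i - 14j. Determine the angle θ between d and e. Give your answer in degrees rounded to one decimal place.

93.4

d · e = (-4)·(-6) + 2·(-14) = 24 - 28 = -4
|d|² = 16 + 4 = 20,  |d| = √20 ≈ 4.472136
|e|² = 36 + 196 = 232,  |e| = √232 ≈ 15.231546
cos θ = -4 / (4.472136 · 15.231546) ≈ -0.05872
θ = arccos(-0.05872) ≈ 93.4°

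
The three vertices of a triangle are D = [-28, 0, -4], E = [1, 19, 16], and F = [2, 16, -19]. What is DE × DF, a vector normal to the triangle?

(-605, 1035, -106)

DE = (29, 19, 20)
DF = (30, 16, -15)
i: 19·(-15) - 20·16 = -285 - 320 = -605
j: 20·30 - 29·(-15) = 600 - (-435) = 1035
k: 29·16 - 19·30 = 464 - 570 = -106
DE × DF = (-605, 1035, -106)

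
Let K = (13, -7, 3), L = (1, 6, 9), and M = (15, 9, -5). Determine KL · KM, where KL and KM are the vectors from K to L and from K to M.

KL = L − K = (-12, 13, 6)
KM = M − K = (2, 16, -8)
KL · KM = (-12)·2 + 13·16 + 6·(-8) = -24 + 208 - 48 = 136

136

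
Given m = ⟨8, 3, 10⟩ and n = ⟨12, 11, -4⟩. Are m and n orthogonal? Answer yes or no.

no

m · n = 8·12 + 3·11 + 10·(-4) = 96 + 33 - 40 = 89
Nonzero, so the vectors are not orthogonal.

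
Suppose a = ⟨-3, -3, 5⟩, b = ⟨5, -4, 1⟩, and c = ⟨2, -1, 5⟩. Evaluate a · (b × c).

b × c:
i: (-4)·5 - 1·(-1) = -20 - (-1) = -19
j: 1·2 - 5·5 = 2 - 25 = -23
k: 5·(-1) - (-4)·2 = -5 - (-8) = 3
b × c = (-19, -23, 3)
a · (b × c) = (-3)·(-19) + (-3)·(-23) + 5·3 = 57 + 69 + 15 = 141

141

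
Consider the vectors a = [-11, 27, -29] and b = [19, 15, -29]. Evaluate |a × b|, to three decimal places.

1156.585

i: 27·(-29) - (-29)·15 = -783 - (-435) = -348
j: (-29)·19 - (-11)·(-29) = -551 - 319 = -870
k: (-11)·15 - 27·19 = -165 - 513 = -678
a × b = (-348, -870, -678)
|a × b| = √((-348)² + (-870)² + (-678)²) = √1337688 ≈ 1156.5846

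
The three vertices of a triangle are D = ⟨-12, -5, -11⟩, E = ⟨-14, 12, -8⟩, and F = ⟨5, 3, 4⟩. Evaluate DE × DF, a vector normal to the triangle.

(231, 81, -305)

DE = (-2, 17, 3)
DF = (17, 8, 15)
i: 17·15 - 3·8 = 255 - 24 = 231
j: 3·17 - (-2)·15 = 51 - (-30) = 81
k: (-2)·8 - 17·17 = -16 - 289 = -305
DE × DF = (231, 81, -305)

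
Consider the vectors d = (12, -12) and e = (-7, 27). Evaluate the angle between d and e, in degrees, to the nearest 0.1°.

d · e = 12·(-7) + (-12)·27 = -84 - 324 = -408
|d|² = 144 + 144 = 288,  |d| = √288 ≈ 16.970563
|e|² = 49 + 729 = 778,  |e| = √778 ≈ 27.892651
cos θ = -408 / (16.970563 · 27.892651) ≈ -0.86193
θ = arccos(-0.86193) ≈ 149.5°

149.5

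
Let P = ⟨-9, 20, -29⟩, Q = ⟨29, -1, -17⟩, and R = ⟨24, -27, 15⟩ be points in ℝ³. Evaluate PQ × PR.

PQ = (38, -21, 12)
PR = (33, -47, 44)
i: (-21)·44 - 12·(-47) = -924 - (-564) = -360
j: 12·33 - 38·44 = 396 - 1672 = -1276
k: 38·(-47) - (-21)·33 = -1786 - (-693) = -1093
PQ × PR = (-360, -1276, -1093)

(-360, -1276, -1093)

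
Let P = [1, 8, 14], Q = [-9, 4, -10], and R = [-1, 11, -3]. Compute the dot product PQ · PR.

PQ = Q − P = (-10, -4, -24)
PR = R − P = (-2, 3, -17)
PQ · PR = (-10)·(-2) + (-4)·3 + (-24)·(-17) = 20 - 12 + 408 = 416

416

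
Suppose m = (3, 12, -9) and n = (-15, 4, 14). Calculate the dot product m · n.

-123

m · n = 3·(-15) + 12·4 + (-9)·14 = -45 + 48 - 126 = -123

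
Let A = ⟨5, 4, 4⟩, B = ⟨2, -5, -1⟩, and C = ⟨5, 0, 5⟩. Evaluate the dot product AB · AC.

AB = B − A = (-3, -9, -5)
AC = C − A = (0, -4, 1)
AB · AC = (-3)·0 + (-9)·(-4) + (-5)·1 = 0 + 36 - 5 = 31

31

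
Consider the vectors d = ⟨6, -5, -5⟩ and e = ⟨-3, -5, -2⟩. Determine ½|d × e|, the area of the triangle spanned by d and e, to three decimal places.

27.290

i: (-5)·(-2) - (-5)·(-5) = 10 - 25 = -15
j: (-5)·(-3) - 6·(-2) = 15 - (-12) = 27
k: 6·(-5) - (-5)·(-3) = -30 - 15 = -45
d × e = (-15, 27, -45)
|d × e| = √((-15)² + 27² + (-45)²) = √2979 ≈ 54.5802
area = ½ · 54.5802 ≈ 27.290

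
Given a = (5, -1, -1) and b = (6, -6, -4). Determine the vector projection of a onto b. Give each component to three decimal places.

(2.727, -2.727, -1.818)

a · b = 5·6 + (-1)·(-6) + (-1)·(-4) = 30 + 6 + 4 = 40
|b|² = 36 + 36 + 16 = 88
proj_b a = (40/88) · (6, -6, -4) ≈ (2.727, -2.727, -1.818)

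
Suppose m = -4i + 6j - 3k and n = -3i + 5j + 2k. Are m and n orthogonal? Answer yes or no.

no

m · n = (-4)·(-3) + 6·5 + (-3)·2 = 12 + 30 - 6 = 36
Nonzero, so the vectors are not orthogonal.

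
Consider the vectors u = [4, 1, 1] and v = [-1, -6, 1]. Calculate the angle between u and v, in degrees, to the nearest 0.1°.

u · v = 4·(-1) + 1·(-6) + 1·1 = -4 - 6 + 1 = -9
|u|² = 16 + 1 + 1 = 18,  |u| = √18 ≈ 4.242641
|v|² = 1 + 36 + 1 = 38,  |v| = √38 ≈ 6.164414
cos θ = -9 / (4.242641 · 6.164414) ≈ -0.34412
θ = arccos(-0.34412) ≈ 110.1°

110.1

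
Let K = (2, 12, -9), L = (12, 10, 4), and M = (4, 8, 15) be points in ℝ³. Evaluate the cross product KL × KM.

KL = (10, -2, 13)
KM = (2, -4, 24)
i: (-2)·24 - 13·(-4) = -48 - (-52) = 4
j: 13·2 - 10·24 = 26 - 240 = -214
k: 10·(-4) - (-2)·2 = -40 - (-4) = -36
KL × KM = (4, -214, -36)

(4, -214, -36)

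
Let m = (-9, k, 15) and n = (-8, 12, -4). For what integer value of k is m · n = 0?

m · n = (-9)·(-8) + k·12 + 15·(-4) = 12 + 12k
Set equal to 0: 12k = -12, so k = -1.

-1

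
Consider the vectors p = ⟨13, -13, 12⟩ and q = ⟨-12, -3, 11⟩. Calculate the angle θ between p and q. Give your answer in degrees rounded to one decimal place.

p · q = 13·(-12) + (-13)·(-3) + 12·11 = -156 + 39 + 132 = 15
|p|² = 169 + 169 + 144 = 482,  |p| = √482 ≈ 21.954498
|q|² = 144 + 9 + 121 = 274,  |q| = √274 ≈ 16.552945
cos θ = 15 / (21.954498 · 16.552945) ≈ 0.04128
θ = arccos(0.04128) ≈ 87.6°

87.6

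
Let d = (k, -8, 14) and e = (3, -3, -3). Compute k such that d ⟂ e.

d · e = k·3 + (-8)·(-3) + 14·(-3) = -18 + 3k
Set equal to 0: 3k = 18, so k = 6.

6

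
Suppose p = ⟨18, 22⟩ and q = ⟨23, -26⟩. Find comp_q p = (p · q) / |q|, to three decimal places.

p · q = 18·23 + 22·(-26) = 414 - 572 = -158
|q| = √(529 + 676) = √1205 ≈ 34.7131
comp_q p = -158 / √1205 ≈ -4.552

-4.552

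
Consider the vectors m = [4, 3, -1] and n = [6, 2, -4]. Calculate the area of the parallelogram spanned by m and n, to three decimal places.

i: 3·(-4) - (-1)·2 = -12 - (-2) = -10
j: (-1)·6 - 4·(-4) = -6 - (-16) = 10
k: 4·2 - 3·6 = 8 - 18 = -10
m × n = (-10, 10, -10)
|m × n| = √((-10)² + 10² + (-10)²) = √300 ≈ 17.3205

17.321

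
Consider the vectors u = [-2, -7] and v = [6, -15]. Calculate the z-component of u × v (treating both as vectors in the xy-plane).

(-2)·(-15) - (-7)·6 = 30 - (-42) = 72

72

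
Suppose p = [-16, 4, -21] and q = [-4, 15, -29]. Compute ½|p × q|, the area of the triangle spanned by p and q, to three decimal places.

i: 4·(-29) - (-21)·15 = -116 - (-315) = 199
j: (-21)·(-4) - (-16)·(-29) = 84 - 464 = -380
k: (-16)·15 - 4·(-4) = -240 - (-16) = -224
p × q = (199, -380, -224)
|p × q| = √(199² + (-380)² + (-224)²) = √234177 ≈ 483.9184
area = ½ · 483.9184 ≈ 241.959

241.959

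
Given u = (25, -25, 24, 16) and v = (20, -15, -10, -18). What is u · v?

347

u · v = 25·20 + (-25)·(-15) + 24·(-10) + 16·(-18) = 500 + 375 - 240 - 288 = 347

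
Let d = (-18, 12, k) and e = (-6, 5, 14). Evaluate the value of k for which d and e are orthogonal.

d · e = (-18)·(-6) + 12·5 + k·14 = 168 + 14k
Set equal to 0: 14k = -168, so k = -12.

-12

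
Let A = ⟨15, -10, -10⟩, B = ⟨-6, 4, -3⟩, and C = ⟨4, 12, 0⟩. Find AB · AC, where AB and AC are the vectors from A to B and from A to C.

AB = B − A = (-21, 14, 7)
AC = C − A = (-11, 22, 10)
AB · AC = (-21)·(-11) + 14·22 + 7·10 = 231 + 308 + 70 = 609

609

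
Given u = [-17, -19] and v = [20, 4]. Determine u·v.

-416

u · v = (-17)·20 + (-19)·4 = -340 - 76 = -416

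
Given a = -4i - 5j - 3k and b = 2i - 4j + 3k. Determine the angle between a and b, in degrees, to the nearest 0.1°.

85.5

a · b = (-4)·2 + (-5)·(-4) + (-3)·3 = -8 + 20 - 9 = 3
|a|² = 16 + 25 + 9 = 50,  |a| = √50 ≈ 7.071068
|b|² = 4 + 16 + 9 = 29,  |b| = √29 ≈ 5.385165
cos θ = 3 / (7.071068 · 5.385165) ≈ 0.07878
θ = arccos(0.07878) ≈ 85.5°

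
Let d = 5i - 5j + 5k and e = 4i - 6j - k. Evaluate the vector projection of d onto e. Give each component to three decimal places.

d · e = 5·4 + (-5)·(-6) + 5·(-1) = 20 + 30 - 5 = 45
|e|² = 16 + 36 + 1 = 53
proj_e d = (45/53) · (4, -6, -1) ≈ (3.396, -5.094, -0.849)

(3.396, -5.094, -0.849)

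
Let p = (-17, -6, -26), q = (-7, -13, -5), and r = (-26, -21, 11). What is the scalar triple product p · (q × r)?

q × r:
i: (-13)·11 - (-5)·(-21) = -143 - 105 = -248
j: (-5)·(-26) - (-7)·11 = 130 - (-77) = 207
k: (-7)·(-21) - (-13)·(-26) = 147 - 338 = -191
q × r = (-248, 207, -191)
p · (q × r) = (-17)·(-248) + (-6)·207 + (-26)·(-191) = 4216 - 1242 + 4966 = 7940

7940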